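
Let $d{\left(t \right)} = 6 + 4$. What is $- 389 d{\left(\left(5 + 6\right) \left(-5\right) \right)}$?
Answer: $-3890$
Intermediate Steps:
$d{\left(t \right)} = 10$
$- 389 d{\left(\left(5 + 6\right) \left(-5\right) \right)} = \left(-389\right) 10 = -3890$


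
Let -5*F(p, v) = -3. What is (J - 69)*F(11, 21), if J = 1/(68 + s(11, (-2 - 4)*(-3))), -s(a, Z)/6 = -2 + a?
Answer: -579/14 ≈ -41.357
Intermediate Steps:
F(p, v) = ⅗ (F(p, v) = -⅕*(-3) = ⅗)
s(a, Z) = 12 - 6*a (s(a, Z) = -6*(-2 + a) = 12 - 6*a)
J = 1/14 (J = 1/(68 + (12 - 6*11)) = 1/(68 + (12 - 66)) = 1/(68 - 54) = 1/14 ≈ 0.071429)
(J - 69)*F(11, 21) = (1/14 - 69)*(⅗) = -965/14*⅗ = -579/14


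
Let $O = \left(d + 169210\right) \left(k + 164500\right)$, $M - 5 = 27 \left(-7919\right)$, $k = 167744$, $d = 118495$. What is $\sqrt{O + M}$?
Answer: $2 \sqrt{23897011553} \approx 3.0917 \cdot 10^{5}$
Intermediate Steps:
$M = -213808$ ($M = 5 + 27 \left(-7919\right) = 5 - 213813 = -213808$)
$O = 95588260020$ ($O = \left(118495 + 169210\right) \left(167744 + 164500\right) = 287705 \cdot 332244 = 95588260020$)
$\sqrt{O + M} = \sqrt{95588260020 - 213808} = \sqrt{95588046212} = 2 \sqrt{23897011553}$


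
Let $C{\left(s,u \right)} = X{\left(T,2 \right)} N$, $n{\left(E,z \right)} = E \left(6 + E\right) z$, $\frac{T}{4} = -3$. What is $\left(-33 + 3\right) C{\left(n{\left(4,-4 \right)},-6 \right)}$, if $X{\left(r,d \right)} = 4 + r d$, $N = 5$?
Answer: $3000$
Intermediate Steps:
$T = -12$ ($T = 4 \left(-3\right) = -12$)
$X{\left(r,d \right)} = 4 + d r$
$n{\left(E,z \right)} = E z \left(6 + E\right)$
$C{\left(s,u \right)} = -100$ ($C{\left(s,u \right)} = \left(4 + 2 \left(-12\right)\right) 5 = \left(4 - 24\right) 5 = \left(-20\right) 5 = -100$)
$\left(-33 + 3\right) C{\left(n{\left(4,-4 \right)},-6 \right)} = \left(-33 + 3\right) \left(-100\right) = \left(-30\right) \left(-100\right) = 3000$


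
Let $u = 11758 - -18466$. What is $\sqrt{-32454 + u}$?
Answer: $i \sqrt{2230} \approx 47.223 i$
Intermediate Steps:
$u = 30224$ ($u = 11758 + 18466 = 30224$)
$\sqrt{-32454 + u} = \sqrt{-32454 + 30224} = \sqrt{-2230} = i \sqrt{2230}$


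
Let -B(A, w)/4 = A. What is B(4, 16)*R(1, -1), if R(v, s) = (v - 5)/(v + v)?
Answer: 32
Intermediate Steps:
R(v, s) = (-5 + v)/(2*v) (R(v, s) = (-5 + v)/((2*v)) = (-5 + v)*(1/(2*v)) = (-5 + v)/(2*v))
B(A, w) = -4*A
B(4, 16)*R(1, -1) = (-4*4)*((½)*(-5 + 1)/1) = -8*(-4) = -16*(-2) = 32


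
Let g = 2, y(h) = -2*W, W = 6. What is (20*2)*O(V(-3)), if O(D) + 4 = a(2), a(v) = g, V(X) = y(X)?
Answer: -80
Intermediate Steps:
y(h) = -12 (y(h) = -2*6 = -12)
V(X) = -12
a(v) = 2
O(D) = -2 (O(D) = -4 + 2 = -2)
(20*2)*O(V(-3)) = (20*2)*(-2) = 40*(-2) = -80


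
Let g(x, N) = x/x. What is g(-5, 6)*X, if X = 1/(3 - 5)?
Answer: -½ ≈ -0.50000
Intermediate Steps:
g(x, N) = 1
X = -½ (X = 1/(-2) = -½ ≈ -0.50000)
g(-5, 6)*X = 1*(-½) = -½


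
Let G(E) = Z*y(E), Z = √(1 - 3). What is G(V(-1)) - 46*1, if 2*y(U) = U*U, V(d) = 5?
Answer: -46 + 25*I*√2/2 ≈ -46.0 + 17.678*I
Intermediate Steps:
y(U) = U²/2 (y(U) = (U*U)/2 = U²/2)
Z = I*√2 (Z = √(-2) = I*√2 ≈ 1.4142*I)
G(E) = I*√2*E²/2 (G(E) = (I*√2)*(E²/2) = I*√2*E²/2)
G(V(-1)) - 46*1 = (½)*I*√2*5² - 46*1 = (½)*I*√2*25 - 46 = 25*I*√2/2 - 46 = -46 + 25*I*√2/2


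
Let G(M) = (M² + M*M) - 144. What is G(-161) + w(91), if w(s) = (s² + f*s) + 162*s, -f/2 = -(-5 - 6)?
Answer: 72719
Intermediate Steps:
f = -22 (f = -(-2)*(-5 - 6) = -(-2)*(-11) = -2*11 = -22)
w(s) = s² + 140*s (w(s) = (s² - 22*s) + 162*s = s² + 140*s)
G(M) = -144 + 2*M² (G(M) = (M² + M²) - 144 = 2*M² - 144 = -144 + 2*M²)
G(-161) + w(91) = (-144 + 2*(-161)²) + 91*(140 + 91) = (-144 + 2*25921) + 91*231 = (-144 + 51842) + 21021 = 51698 + 21021 = 72719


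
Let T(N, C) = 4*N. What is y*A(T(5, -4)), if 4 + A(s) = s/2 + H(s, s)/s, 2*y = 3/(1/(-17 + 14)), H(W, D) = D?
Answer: -63/2 ≈ -31.500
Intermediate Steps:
y = -9/2 (y = (3/(1/(-17 + 14)))/2 = (3/(1/(-3)))/2 = (3/(-⅓))/2 = (3*(-3))/2 = (½)*(-9) = -9/2 ≈ -4.5000)
A(s) = -3 + s/2 (A(s) = -4 + (s/2 + s/s) = -4 + (s*(½) + 1) = -4 + (s/2 + 1) = -4 + (1 + s/2) = -3 + s/2)
y*A(T(5, -4)) = -9*(-3 + (4*5)/2)/2 = -9*(-3 + (½)*20)/2 = -9*(-3 + 10)/2 = -9/2*7 = -63/2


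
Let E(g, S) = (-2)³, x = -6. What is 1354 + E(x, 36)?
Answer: 1346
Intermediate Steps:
E(g, S) = -8
1354 + E(x, 36) = 1354 - 8 = 1346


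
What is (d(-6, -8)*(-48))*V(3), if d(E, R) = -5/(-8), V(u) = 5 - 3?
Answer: -60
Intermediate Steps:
V(u) = 2
d(E, R) = 5/8 (d(E, R) = -5*(-⅛) = 5/8)
(d(-6, -8)*(-48))*V(3) = ((5/8)*(-48))*2 = -30*2 = -60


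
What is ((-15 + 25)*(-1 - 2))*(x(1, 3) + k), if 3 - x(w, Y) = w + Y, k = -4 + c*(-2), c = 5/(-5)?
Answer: 90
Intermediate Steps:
c = -1 (c = 5*(-⅕) = -1)
k = -2 (k = -4 - 1*(-2) = -4 + 2 = -2)
x(w, Y) = 3 - Y - w (x(w, Y) = 3 - (w + Y) = 3 - (Y + w) = 3 + (-Y - w) = 3 - Y - w)
((-15 + 25)*(-1 - 2))*(x(1, 3) + k) = ((-15 + 25)*(-1 - 2))*((3 - 1*3 - 1*1) - 2) = (10*(-3))*((3 - 3 - 1) - 2) = -30*(-1 - 2) = -30*(-3) = 90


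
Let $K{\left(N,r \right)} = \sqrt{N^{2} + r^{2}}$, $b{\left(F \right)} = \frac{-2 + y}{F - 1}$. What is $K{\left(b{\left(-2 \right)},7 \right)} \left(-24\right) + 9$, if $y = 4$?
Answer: $9 - 8 \sqrt{445} \approx -159.76$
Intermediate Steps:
$b{\left(F \right)} = \frac{2}{-1 + F}$ ($b{\left(F \right)} = \frac{-2 + 4}{F - 1} = \frac{2}{-1 + F}$)
$K{\left(b{\left(-2 \right)},7 \right)} \left(-24\right) + 9 = \sqrt{\left(\frac{2}{-1 - 2}\right)^{2} + 7^{2}} \left(-24\right) + 9 = \sqrt{\left(\frac{2}{-3}\right)^{2} + 49} \left(-24\right) + 9 = \sqrt{\left(2 \left(- \frac{1}{3}\right)\right)^{2} + 49} \left(-24\right) + 9 = \sqrt{\left(- \frac{2}{3}\right)^{2} + 49} \left(-24\right) + 9 = \sqrt{\frac{4}{9} + 49} \left(-24\right) + 9 = \sqrt{\frac{445}{9}} \left(-24\right) + 9 = \frac{\sqrt{445}}{3} \left(-24\right) + 9 = - 8 \sqrt{445} + 9 = 9 - 8 \sqrt{445}$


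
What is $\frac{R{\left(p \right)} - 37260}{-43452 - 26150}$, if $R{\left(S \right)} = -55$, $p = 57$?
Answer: $\frac{37315}{69602} \approx 0.53612$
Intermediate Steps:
$\frac{R{\left(p \right)} - 37260}{-43452 - 26150} = \frac{-55 - 37260}{-43452 - 26150} = - \frac{37315}{-69602} = \left(-37315\right) \left(- \frac{1}{69602}\right) = \frac{37315}{69602}$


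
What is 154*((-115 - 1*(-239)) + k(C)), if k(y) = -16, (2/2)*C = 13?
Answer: 16632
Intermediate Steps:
C = 13
154*((-115 - 1*(-239)) + k(C)) = 154*((-115 - 1*(-239)) - 16) = 154*((-115 + 239) - 16) = 154*(124 - 16) = 154*108 = 16632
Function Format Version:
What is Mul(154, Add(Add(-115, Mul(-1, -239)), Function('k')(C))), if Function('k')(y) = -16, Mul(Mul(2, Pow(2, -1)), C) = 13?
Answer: 16632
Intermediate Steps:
C = 13
Mul(154, Add(Add(-115, Mul(-1, -239)), Function('k')(C))) = Mul(154, Add(Add(-115, Mul(-1, -239)), -16)) = Mul(154, Add(Add(-115, 239), -16)) = Mul(154, Add(124, -16)) = Mul(154, 108) = 16632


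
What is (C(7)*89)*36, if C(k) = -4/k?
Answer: -12816/7 ≈ -1830.9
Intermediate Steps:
(C(7)*89)*36 = (-4/7*89)*36 = (-4*1/7*89)*36 = -4/7*89*36 = -356/7*36 = -12816/7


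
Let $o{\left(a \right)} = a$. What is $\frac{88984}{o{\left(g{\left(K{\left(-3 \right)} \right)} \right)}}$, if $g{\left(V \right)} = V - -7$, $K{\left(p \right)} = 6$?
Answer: $\frac{88984}{13} \approx 6844.9$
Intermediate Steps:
$g{\left(V \right)} = 7 + V$ ($g{\left(V \right)} = V + 7 = 7 + V$)
$\frac{88984}{o{\left(g{\left(K{\left(-3 \right)} \right)} \right)}} = \frac{88984}{7 + 6} = \frac{88984}{13}$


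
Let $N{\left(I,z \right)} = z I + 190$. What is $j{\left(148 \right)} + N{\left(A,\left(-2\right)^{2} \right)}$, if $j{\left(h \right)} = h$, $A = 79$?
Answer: $654$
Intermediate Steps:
$N{\left(I,z \right)} = 190 + I z$ ($N{\left(I,z \right)} = I z + 190 = 190 + I z$)
$j{\left(148 \right)} + N{\left(A,\left(-2\right)^{2} \right)} = 148 + \left(190 + 79 \left(-2\right)^{2}\right) = 148 + \left(190 + 79 \cdot 4\right) = 148 + \left(190 + 316\right) = 148 + 506 = 654$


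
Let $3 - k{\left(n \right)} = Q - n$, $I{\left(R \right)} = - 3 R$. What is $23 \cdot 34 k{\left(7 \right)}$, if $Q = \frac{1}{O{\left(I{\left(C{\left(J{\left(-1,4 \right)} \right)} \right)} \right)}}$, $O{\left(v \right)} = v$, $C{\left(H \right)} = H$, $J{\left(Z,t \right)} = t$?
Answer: $\frac{47311}{6} \approx 7885.2$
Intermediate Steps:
$Q = - \frac{1}{12}$ ($Q = \frac{1}{\left(-3\right) 4} = \frac{1}{-12} = - \frac{1}{12} \approx -0.083333$)
$k{\left(n \right)} = \frac{37}{12} + n$ ($k{\left(n \right)} = 3 - \left(- \frac{1}{12} - n\right) = 3 + \left(\frac{1}{12} + n\right) = \frac{37}{12} + n$)
$23 \cdot 34 k{\left(7 \right)} = 23 \cdot 34 \left(\frac{37}{12} + 7\right) = 782 \cdot \frac{121}{12} = \frac{47311}{6}$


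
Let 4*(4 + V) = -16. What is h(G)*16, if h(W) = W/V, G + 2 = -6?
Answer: 16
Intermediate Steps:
G = -8 (G = -2 - 6 = -8)
V = -8 (V = -4 + (1/4)*(-16) = -4 - 4 = -8)
h(W) = -W/8 (h(W) = W/(-8) = W*(-1/8) = -W/8)
h(G)*16 = -1/8*(-8)*16 = 1*16 = 16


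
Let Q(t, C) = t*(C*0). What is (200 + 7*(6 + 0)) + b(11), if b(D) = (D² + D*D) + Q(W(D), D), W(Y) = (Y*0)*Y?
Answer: 484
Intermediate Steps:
W(Y) = 0 (W(Y) = 0*Y = 0)
Q(t, C) = 0 (Q(t, C) = t*0 = 0)
b(D) = 2*D² (b(D) = (D² + D*D) + 0 = (D² + D²) + 0 = 2*D² + 0 = 2*D²)
(200 + 7*(6 + 0)) + b(11) = (200 + 7*(6 + 0)) + 2*11² = (200 + 7*6) + 2*121 = (200 + 42) + 242 = 242 + 242 = 484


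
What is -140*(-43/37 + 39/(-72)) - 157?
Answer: 18101/222 ≈ 81.536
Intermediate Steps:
-140*(-43/37 + 39/(-72)) - 157 = -140*(-43*1/37 + 39*(-1/72)) - 157 = -140*(-43/37 - 13/24) - 157 = -140*(-1513/888) - 157 = 52955/222 - 157 = 18101/222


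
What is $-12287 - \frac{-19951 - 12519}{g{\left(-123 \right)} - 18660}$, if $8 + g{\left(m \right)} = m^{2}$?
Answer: $- \frac{43516163}{3539} \approx -12296.0$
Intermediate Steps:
$g{\left(m \right)} = -8 + m^{2}$
$-12287 - \frac{-19951 - 12519}{g{\left(-123 \right)} - 18660} = -12287 - \frac{-19951 - 12519}{\left(-8 + \left(-123\right)^{2}\right) - 18660} = -12287 - - \frac{32470}{\left(-8 + 15129\right) - 18660} = -12287 - - \frac{32470}{15121 - 18660} = -12287 - - \frac{32470}{-3539} = -12287 - \left(-32470\right) \left(- \frac{1}{3539}\right) = -12287 - \frac{32470}{3539} = - \frac{43516163}{3539}$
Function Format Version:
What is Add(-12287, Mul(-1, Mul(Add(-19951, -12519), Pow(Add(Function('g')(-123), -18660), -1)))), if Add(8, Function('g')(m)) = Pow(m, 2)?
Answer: Rational(-43516163, 3539) ≈ -12296.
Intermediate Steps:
Function('g')(m) = Add(-8, Pow(m, 2))
Add(-12287, Mul(-1, Mul(Add(-19951, -12519), Pow(Add(Function('g')(-123), -18660), -1)))) = Add(-12287, Mul(-1, Mul(Add(-19951, -12519), Pow(Add(Add(-8, Pow(-123, 2)), -18660), -1)))) = Add(-12287, Mul(-1, Mul(-32470, Pow(Add(Add(-8, 15129), -18660), -1)))) = Add(-12287, Mul(-1, Mul(-32470, Pow(Add(15121, -18660), -1)))) = Add(-12287, Mul(-1, Mul(-32470, Pow(-3539, -1)))) = Add(-12287, Mul(-1, Mul(-32470, Rational(-1, 3539)))) = Add(-12287, Mul(-1, Rational(32470, 3539))) = Add(-12287, Rational(-32470, 3539)) = Rational(-43516163, 3539)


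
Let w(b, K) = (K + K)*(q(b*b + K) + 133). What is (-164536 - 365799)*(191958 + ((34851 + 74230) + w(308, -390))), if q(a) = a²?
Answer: 3692066267697273635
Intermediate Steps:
w(b, K) = 2*K*(133 + (K + b²)²) (w(b, K) = (K + K)*((b*b + K)² + 133) = (2*K)*((b² + K)² + 133) = (2*K)*((K + b²)² + 133) = (2*K)*(133 + (K + b²)²) = 2*K*(133 + (K + b²)²))
(-164536 - 365799)*(191958 + ((34851 + 74230) + w(308, -390))) = (-164536 - 365799)*(191958 + ((34851 + 74230) + 2*(-390)*(133 + (-390 + 308²)²))) = -530335*(191958 + (109081 + 2*(-390)*(133 + (-390 + 94864)²))) = -530335*(191958 + (109081 + 2*(-390)*(133 + 94474²))) = -530335*(191958 + (109081 + 2*(-390)*(133 + 8925336676))) = -530335*(191958 + (109081 + 2*(-390)*8925336809)) = -530335*(191958 + (109081 - 6961762711020)) = -530335*(191958 - 6961762601939) = -530335*(-6961762409981) = 3692066267697273635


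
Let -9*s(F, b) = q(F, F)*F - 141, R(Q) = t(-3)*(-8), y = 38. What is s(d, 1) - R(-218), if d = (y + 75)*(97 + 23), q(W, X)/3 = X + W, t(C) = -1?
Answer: -367747177/3 ≈ -1.2258e+8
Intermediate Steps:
q(W, X) = 3*W + 3*X (q(W, X) = 3*(X + W) = 3*(W + X) = 3*W + 3*X)
R(Q) = 8 (R(Q) = -1*(-8) = 8)
d = 13560 (d = (38 + 75)*(97 + 23) = 113*120 = 13560)
s(F, b) = 47/3 - 2*F**2/3 (s(F, b) = -((3*F + 3*F)*F - 141)/9 = -((6*F)*F - 141)/9 = -(6*F**2 - 141)/9 = -(-141 + 6*F**2)/9 = 47/3 - 2*F**2/3)
s(d, 1) - R(-218) = (47/3 - 2/3*13560**2) - 1*8 = (47/3 - 2/3*183873600) - 8 = (47/3 - 122582400) - 8 = -367747153/3 - 8 = -367747177/3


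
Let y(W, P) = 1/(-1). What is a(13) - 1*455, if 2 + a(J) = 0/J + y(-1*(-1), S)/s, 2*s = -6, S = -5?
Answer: -1370/3 ≈ -456.67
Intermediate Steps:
s = -3 (s = (1/2)*(-6) = -3)
y(W, P) = -1
a(J) = -5/3 (a(J) = -2 + (0/J - 1/(-3)) = -2 + (0 - 1*(-1/3)) = -2 + (0 + 1/3) = -2 + 1/3 = -5/3)
a(13) - 1*455 = -5/3 - 1*455 = -5/3 - 455 = -1370/3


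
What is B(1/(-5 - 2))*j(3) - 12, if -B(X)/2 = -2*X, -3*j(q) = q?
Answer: -80/7 ≈ -11.429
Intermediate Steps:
j(q) = -q/3
B(X) = 4*X (B(X) = -(-4)*X = 4*X)
B(1/(-5 - 2))*j(3) - 12 = (4/(-5 - 2))*(-1/3*3) - 12 = (4/(-7))*(-1) - 12 = (4*(-1/7))*(-1) - 12 = -4/7*(-1) - 12 = 4/7 - 12 = -80/7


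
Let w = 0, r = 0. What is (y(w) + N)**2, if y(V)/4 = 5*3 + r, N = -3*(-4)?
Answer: 5184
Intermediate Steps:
N = 12
y(V) = 60 (y(V) = 4*(5*3 + 0) = 4*(15 + 0) = 4*15 = 60)
(y(w) + N)**2 = (60 + 12)**2 = 72**2 = 5184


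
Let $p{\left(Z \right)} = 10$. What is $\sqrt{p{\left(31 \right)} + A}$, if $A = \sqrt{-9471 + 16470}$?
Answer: $\sqrt{10 + \sqrt{6999}} \approx 9.6778$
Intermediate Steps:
$A = \sqrt{6999} \approx 83.66$
$\sqrt{p{\left(31 \right)} + A} = \sqrt{10 + \sqrt{6999}}$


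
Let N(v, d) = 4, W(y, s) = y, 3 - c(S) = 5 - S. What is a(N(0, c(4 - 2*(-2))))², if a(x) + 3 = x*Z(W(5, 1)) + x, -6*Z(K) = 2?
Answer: ⅑ ≈ 0.11111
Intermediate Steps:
c(S) = -2 + S (c(S) = 3 - (5 - S) = 3 + (-5 + S) = -2 + S)
Z(K) = -⅓ (Z(K) = -⅙*2 = -⅓)
a(x) = -3 + 2*x/3 (a(x) = -3 + (x*(-⅓) + x) = -3 + (-x/3 + x) = -3 + 2*x/3)
a(N(0, c(4 - 2*(-2))))² = (-3 + (⅔)*4)² = (-3 + 8/3)² = (-⅓)² = ⅑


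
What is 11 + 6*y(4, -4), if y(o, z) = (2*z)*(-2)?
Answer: 107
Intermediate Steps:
y(o, z) = -4*z
11 + 6*y(4, -4) = 11 + 6*(-4*(-4)) = 11 + 6*16 = 11 + 96 = 107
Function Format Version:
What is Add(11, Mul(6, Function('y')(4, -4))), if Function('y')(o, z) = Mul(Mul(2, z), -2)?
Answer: 107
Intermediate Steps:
Function('y')(o, z) = Mul(-4, z)
Add(11, Mul(6, Function('y')(4, -4))) = Add(11, Mul(6, Mul(-4, -4))) = Add(11, Mul(6, 16)) = Add(11, 96) = 107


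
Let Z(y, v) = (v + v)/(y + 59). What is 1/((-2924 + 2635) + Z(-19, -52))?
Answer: -5/1458 ≈ -0.0034294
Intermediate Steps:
Z(y, v) = 2*v/(59 + y) (Z(y, v) = (2*v)/(59 + y) = 2*v/(59 + y))
1/((-2924 + 2635) + Z(-19, -52)) = 1/((-2924 + 2635) + 2*(-52)/(59 - 19)) = 1/(-289 + 2*(-52)/40) = 1/(-289 + 2*(-52)*(1/40)) = 1/(-289 - 13/5) = 1/(-1458/5) = -5/1458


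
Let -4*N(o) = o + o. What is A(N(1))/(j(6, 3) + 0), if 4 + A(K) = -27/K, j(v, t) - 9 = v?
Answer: 10/3 ≈ 3.3333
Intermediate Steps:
j(v, t) = 9 + v
N(o) = -o/2 (N(o) = -(o + o)/4 = -o/2)
A(K) = -4 - 27/K
A(N(1))/(j(6, 3) + 0) = (-4 - 27/((-1/2*1)))/((9 + 6) + 0) = (-4 - 27/(-1/2))/(15 + 0) = (-4 - 27*(-2))/15 = (-4 + 54)*(1/15) = 50*(1/15) = 10/3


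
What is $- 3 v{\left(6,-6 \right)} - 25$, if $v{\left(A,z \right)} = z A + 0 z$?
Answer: $83$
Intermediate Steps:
$v{\left(A,z \right)} = A z$ ($v{\left(A,z \right)} = A z + 0 = A z$)
$- 3 v{\left(6,-6 \right)} - 25 = - 3 \cdot 6 \left(-6\right) - 25 = \left(-3\right) \left(-36\right) - 25 = 108 - 25 = 83$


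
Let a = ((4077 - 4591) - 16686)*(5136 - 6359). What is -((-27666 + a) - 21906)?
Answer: -20986028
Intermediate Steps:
a = 21035600 (a = (-514 - 16686)*(-1223) = -17200*(-1223) = 21035600)
-((-27666 + a) - 21906) = -((-27666 + 21035600) - 21906) = -(21007934 - 21906) = -1*20986028 = -20986028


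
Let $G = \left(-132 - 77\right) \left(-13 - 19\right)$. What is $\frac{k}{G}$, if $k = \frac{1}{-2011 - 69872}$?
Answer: $- \frac{1}{480753504} \approx -2.0801 \cdot 10^{-9}$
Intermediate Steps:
$k = - \frac{1}{71883}$ ($k = \frac{1}{-2011 - 69872} = \frac{1}{-71883} = - \frac{1}{71883} \approx -1.3911 \cdot 10^{-5}$)
$G = 6688$ ($G = - 209 \left(-13 - 19\right) = \left(-209\right) \left(-32\right) = 6688$)
$\frac{k}{G} = - \frac{1}{71883 \cdot 6688} = \left(- \frac{1}{71883}\right) \frac{1}{6688} = - \frac{1}{480753504}$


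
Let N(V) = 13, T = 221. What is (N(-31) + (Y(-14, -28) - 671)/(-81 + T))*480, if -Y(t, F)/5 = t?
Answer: 29256/7 ≈ 4179.4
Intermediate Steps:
Y(t, F) = -5*t
(N(-31) + (Y(-14, -28) - 671)/(-81 + T))*480 = (13 + (-5*(-14) - 671)/(-81 + 221))*480 = (13 + (70 - 671)/140)*480 = (13 - 601*1/140)*480 = (13 - 601/140)*480 = (1219/140)*480 = 29256/7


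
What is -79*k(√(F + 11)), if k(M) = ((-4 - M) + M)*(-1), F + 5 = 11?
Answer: -316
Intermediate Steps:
F = 6 (F = -5 + 11 = 6)
k(M) = 4 (k(M) = -4*(-1) = 4)
-79*k(√(F + 11)) = -79*4 = -316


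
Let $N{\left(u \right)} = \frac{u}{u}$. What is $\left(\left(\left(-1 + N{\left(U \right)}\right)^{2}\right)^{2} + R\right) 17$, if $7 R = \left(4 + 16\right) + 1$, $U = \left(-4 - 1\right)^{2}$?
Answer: $51$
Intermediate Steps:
$U = 25$ ($U = \left(-5\right)^{2} = 25$)
$N{\left(u \right)} = 1$
$R = 3$ ($R = \frac{\left(4 + 16\right) + 1}{7} = \frac{20 + 1}{7} = \frac{1}{7} \cdot 21 = 3$)
$\left(\left(\left(-1 + N{\left(U \right)}\right)^{2}\right)^{2} + R\right) 17 = \left(\left(\left(-1 + 1\right)^{2}\right)^{2} + 3\right) 17 = \left(\left(0^{2}\right)^{2} + 3\right) 17 = \left(0^{2} + 3\right) 17 = \left(0 + 3\right) 17 = 3 \cdot 17 = 51$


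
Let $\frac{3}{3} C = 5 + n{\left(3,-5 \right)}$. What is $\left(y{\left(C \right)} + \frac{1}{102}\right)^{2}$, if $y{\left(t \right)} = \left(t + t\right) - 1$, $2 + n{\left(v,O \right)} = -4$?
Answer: $\frac{93025}{10404} \approx 8.9413$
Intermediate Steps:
$n{\left(v,O \right)} = -6$ ($n{\left(v,O \right)} = -2 - 4 = -6$)
$C = -1$ ($C = 5 - 6 = -1$)
$y{\left(t \right)} = -1 + 2 t$ ($y{\left(t \right)} = 2 t - 1 = -1 + 2 t$)
$\left(y{\left(C \right)} + \frac{1}{102}\right)^{2} = \left(\left(-1 + 2 \left(-1\right)\right) + \frac{1}{102}\right)^{2} = \left(\left(-1 - 2\right) + \frac{1}{102}\right)^{2} = \left(-3 + \frac{1}{102}\right)^{2} = \left(- \frac{305}{102}\right)^{2} = \frac{93025}{10404}$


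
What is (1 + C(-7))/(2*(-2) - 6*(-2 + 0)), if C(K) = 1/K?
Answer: 3/28 ≈ 0.10714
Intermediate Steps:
(1 + C(-7))/(2*(-2) - 6*(-2 + 0)) = (1 + 1/(-7))/(2*(-2) - 6*(-2 + 0)) = (1 - ⅐)/(-4 - 6*(-2)) = (6/7)/(-4 + 12) = (6/7)/8 = (⅛)*(6/7) = 3/28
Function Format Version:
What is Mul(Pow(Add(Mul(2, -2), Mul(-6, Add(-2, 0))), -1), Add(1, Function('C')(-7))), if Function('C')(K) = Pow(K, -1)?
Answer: Rational(3, 28) ≈ 0.10714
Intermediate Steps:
Mul(Pow(Add(Mul(2, -2), Mul(-6, Add(-2, 0))), -1), Add(1, Function('C')(-7))) = Mul(Pow(Add(Mul(2, -2), Mul(-6, Add(-2, 0))), -1), Add(1, Pow(-7, -1))) = Mul(Pow(Add(-4, Mul(-6, -2)), -1), Add(1, Rational(-1, 7))) = Mul(Pow(Add(-4, 12), -1), Rational(6, 7)) = Mul(Pow(8, -1), Rational(6, 7)) = Mul(Rational(1, 8), Rational(6, 7)) = Rational(3, 28)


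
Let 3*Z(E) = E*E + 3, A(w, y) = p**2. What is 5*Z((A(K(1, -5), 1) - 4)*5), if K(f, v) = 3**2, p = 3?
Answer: 3140/3 ≈ 1046.7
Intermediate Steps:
K(f, v) = 9
A(w, y) = 9 (A(w, y) = 3**2 = 9)
Z(E) = 1 + E**2/3 (Z(E) = (E*E + 3)/3 = (E**2 + 3)/3 = (3 + E**2)/3 = 1 + E**2/3)
5*Z((A(K(1, -5), 1) - 4)*5) = 5*(1 + ((9 - 4)*5)**2/3) = 5*(1 + (5*5)**2/3) = 5*(1 + (1/3)*25**2) = 5*(1 + (1/3)*625) = 5*(1 + 625/3) = 5*(628/3) = 3140/3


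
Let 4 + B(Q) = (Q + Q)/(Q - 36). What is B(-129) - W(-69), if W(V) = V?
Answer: 3661/55 ≈ 66.564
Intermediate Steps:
B(Q) = -4 + 2*Q/(-36 + Q) (B(Q) = -4 + (Q + Q)/(Q - 36) = -4 + (2*Q)/(-36 + Q) = -4 + 2*Q/(-36 + Q))
B(-129) - W(-69) = 2*(72 - 1*(-129))/(-36 - 129) - 1*(-69) = 2*(72 + 129)/(-165) + 69 = 2*(-1/165)*201 + 69 = -134/55 + 69 = 3661/55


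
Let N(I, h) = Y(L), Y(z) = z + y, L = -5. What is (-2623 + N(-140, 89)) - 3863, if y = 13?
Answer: -6478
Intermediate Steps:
Y(z) = 13 + z (Y(z) = z + 13 = 13 + z)
N(I, h) = 8 (N(I, h) = 13 - 5 = 8)
(-2623 + N(-140, 89)) - 3863 = (-2623 + 8) - 3863 = -2615 - 3863 = -6478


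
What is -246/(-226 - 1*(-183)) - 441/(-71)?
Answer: 36429/3053 ≈ 11.932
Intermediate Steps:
-246/(-226 - 1*(-183)) - 441/(-71) = -246/(-226 + 183) - 441*(-1/71) = -246/(-43) + 441/71 = -246*(-1/43) + 441/71 = 246/43 + 441/71 = 36429/3053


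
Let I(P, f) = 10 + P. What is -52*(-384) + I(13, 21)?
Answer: 19991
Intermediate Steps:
-52*(-384) + I(13, 21) = -52*(-384) + (10 + 13) = 19968 + 23 = 19991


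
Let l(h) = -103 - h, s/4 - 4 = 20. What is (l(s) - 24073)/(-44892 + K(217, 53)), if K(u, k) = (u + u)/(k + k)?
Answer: 1286416/2379059 ≈ 0.54072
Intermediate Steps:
s = 96 (s = 16 + 4*20 = 16 + 80 = 96)
K(u, k) = u/k (K(u, k) = (2*u)/((2*k)) = (2*u)*(1/(2*k)) = u/k)
(l(s) - 24073)/(-44892 + K(217, 53)) = ((-103 - 1*96) - 24073)/(-44892 + 217/53) = ((-103 - 96) - 24073)/(-44892 + 217*(1/53)) = (-199 - 24073)/(-44892 + 217/53) = -24272/(-2379059/53) = -24272*(-53/2379059) = 1286416/2379059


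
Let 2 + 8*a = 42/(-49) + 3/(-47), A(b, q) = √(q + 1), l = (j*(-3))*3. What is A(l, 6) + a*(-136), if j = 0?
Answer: 16337/329 + √7 ≈ 52.302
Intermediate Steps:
l = 0 (l = (0*(-3))*3 = 0*3 = 0)
A(b, q) = √(1 + q)
a = -961/2632 (a = -¼ + (42/(-49) + 3/(-47))/8 = -¼ + (42*(-1/49) + 3*(-1/47))/8 = -¼ + (-6/7 - 3/47)/8 = -¼ + (⅛)*(-303/329) = -¼ - 303/2632 = -961/2632 ≈ -0.36512)
A(l, 6) + a*(-136) = √(1 + 6) - 961/2632*(-136) = √7 + 16337/329 = 16337/329 + √7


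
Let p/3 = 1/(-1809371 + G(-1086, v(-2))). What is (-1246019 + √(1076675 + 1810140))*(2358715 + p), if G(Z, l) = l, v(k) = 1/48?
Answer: -255251904602162645359/86849807 + 204853942517861*√2886815/86849807 ≈ -2.9350e+12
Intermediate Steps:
v(k) = 1/48
p = -144/86849807 (p = 3/(-1809371 + 1/48) = 3/(-86849807/48) = 3*(-48/86849807) = -144/86849807 ≈ -1.6580e-6)
(-1246019 + √(1076675 + 1810140))*(2358715 + p) = (-1246019 + √(1076675 + 1810140))*(2358715 - 144/86849807) = (-1246019 + √2886815)*(204853942517861/86849807) = -255251904602162645359/86849807 + 204853942517861*√2886815/86849807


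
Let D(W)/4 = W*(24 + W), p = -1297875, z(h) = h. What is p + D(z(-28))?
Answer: -1297427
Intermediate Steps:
D(W) = 4*W*(24 + W) (D(W) = 4*(W*(24 + W)) = 4*W*(24 + W))
p + D(z(-28)) = -1297875 + 4*(-28)*(24 - 28) = -1297875 + 4*(-28)*(-4) = -1297875 + 448 = -1297427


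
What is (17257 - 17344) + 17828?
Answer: 17741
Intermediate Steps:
(17257 - 17344) + 17828 = -87 + 17828 = 17741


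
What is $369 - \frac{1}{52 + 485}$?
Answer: $\frac{198152}{537} \approx 369.0$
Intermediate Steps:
$369 - \frac{1}{52 + 485} = 369 - \frac{1}{537} = \frac{198152}{537}$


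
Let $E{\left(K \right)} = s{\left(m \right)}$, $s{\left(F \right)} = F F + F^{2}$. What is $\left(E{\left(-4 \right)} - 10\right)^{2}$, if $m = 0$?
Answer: $100$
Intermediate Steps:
$s{\left(F \right)} = 2 F^{2}$ ($s{\left(F \right)} = F^{2} + F^{2} = 2 F^{2}$)
$E{\left(K \right)} = 0$ ($E{\left(K \right)} = 2 \cdot 0^{2} = 2 \cdot 0 = 0$)
$\left(E{\left(-4 \right)} - 10\right)^{2} = \left(0 - 10\right)^{2} = \left(-10\right)^{2} = 100$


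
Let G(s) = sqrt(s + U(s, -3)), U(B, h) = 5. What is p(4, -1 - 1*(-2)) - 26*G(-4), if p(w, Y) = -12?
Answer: -38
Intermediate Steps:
G(s) = sqrt(5 + s) (G(s) = sqrt(s + 5) = sqrt(5 + s))
p(4, -1 - 1*(-2)) - 26*G(-4) = -12 - 26*sqrt(5 - 4) = -12 - 26*sqrt(1) = -12 - 26*1 = -12 - 26 = -38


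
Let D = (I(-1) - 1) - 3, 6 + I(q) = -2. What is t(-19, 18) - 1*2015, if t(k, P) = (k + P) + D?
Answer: -2028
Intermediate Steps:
I(q) = -8 (I(q) = -6 - 2 = -8)
D = -12 (D = (-8 - 1) - 3 = -9 - 3 = -12)
t(k, P) = -12 + P + k (t(k, P) = (k + P) - 12 = (P + k) - 12 = -12 + P + k)
t(-19, 18) - 1*2015 = (-12 + 18 - 19) - 1*2015 = -13 - 2015 = -2028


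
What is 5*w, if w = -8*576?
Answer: -23040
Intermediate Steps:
w = -4608
5*w = 5*(-4608) = -23040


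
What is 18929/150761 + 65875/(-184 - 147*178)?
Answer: -715947/301522 ≈ -2.3744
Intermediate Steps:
18929/150761 + 65875/(-184 - 147*178) = 18929*(1/150761) + 65875/(-184 - 26166) = 18929/150761 + 65875/(-26350) = 18929/150761 + 65875*(-1/26350) = 18929/150761 - 5/2 = -715947/301522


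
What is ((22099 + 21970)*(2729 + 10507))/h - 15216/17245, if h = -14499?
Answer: -3353060759788/83345085 ≈ -40231.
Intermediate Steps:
((22099 + 21970)*(2729 + 10507))/h - 15216/17245 = ((22099 + 21970)*(2729 + 10507))/(-14499) - 15216/17245 = (44069*13236)*(-1/14499) - 15216*1/17245 = 583297284*(-1/14499) - 15216/17245 = -194432428/4833 - 15216/17245 = -3353060759788/83345085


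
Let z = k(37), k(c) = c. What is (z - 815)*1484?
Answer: -1154552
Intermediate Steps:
z = 37
(z - 815)*1484 = (37 - 815)*1484 = -778*1484 = -1154552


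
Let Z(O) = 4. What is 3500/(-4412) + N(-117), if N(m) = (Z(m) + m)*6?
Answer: -748709/1103 ≈ -678.79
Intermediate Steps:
N(m) = 24 + 6*m (N(m) = (4 + m)*6 = 24 + 6*m)
3500/(-4412) + N(-117) = 3500/(-4412) + (24 + 6*(-117)) = 3500*(-1/4412) + (24 - 702) = -875/1103 - 678 = -748709/1103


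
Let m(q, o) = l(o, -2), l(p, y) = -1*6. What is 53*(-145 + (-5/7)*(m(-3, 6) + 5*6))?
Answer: -60155/7 ≈ -8593.6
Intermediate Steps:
l(p, y) = -6
m(q, o) = -6
53*(-145 + (-5/7)*(m(-3, 6) + 5*6)) = 53*(-145 + (-5/7)*(-6 + 5*6)) = 53*(-145 + (-5*1/7)*(-6 + 30)) = 53*(-145 - 5/7*24) = 53*(-145 - 120/7) = 53*(-1135/7) = -60155/7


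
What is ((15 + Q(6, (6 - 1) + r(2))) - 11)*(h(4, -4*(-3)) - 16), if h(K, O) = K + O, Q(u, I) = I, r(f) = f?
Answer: 0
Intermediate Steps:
((15 + Q(6, (6 - 1) + r(2))) - 11)*(h(4, -4*(-3)) - 16) = ((15 + ((6 - 1) + 2)) - 11)*((4 - 4*(-3)) - 16) = ((15 + (5 + 2)) - 11)*((4 + 12) - 16) = ((15 + 7) - 11)*(16 - 16) = (22 - 11)*0 = 11*0 = 0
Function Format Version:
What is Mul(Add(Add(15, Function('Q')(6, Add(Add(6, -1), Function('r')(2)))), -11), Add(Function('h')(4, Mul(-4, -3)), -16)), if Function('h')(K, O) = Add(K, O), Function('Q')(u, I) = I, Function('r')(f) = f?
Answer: 0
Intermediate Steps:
Mul(Add(Add(15, Function('Q')(6, Add(Add(6, -1), Function('r')(2)))), -11), Add(Function('h')(4, Mul(-4, -3)), -16)) = Mul(Add(Add(15, Add(Add(6, -1), 2)), -11), Add(Add(4, Mul(-4, -3)), -16)) = Mul(Add(Add(15, Add(5, 2)), -11), Add(Add(4, 12), -16)) = Mul(Add(Add(15, 7), -11), Add(16, -16)) = Mul(Add(22, -11), 0) = Mul(11, 0) = 0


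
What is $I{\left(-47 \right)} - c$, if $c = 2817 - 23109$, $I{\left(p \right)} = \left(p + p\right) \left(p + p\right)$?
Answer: $29128$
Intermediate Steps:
$I{\left(p \right)} = 4 p^{2}$ ($I{\left(p \right)} = 2 p 2 p = 4 p^{2}$)
$c = -20292$ ($c = 2817 - 23109 = -20292$)
$I{\left(-47 \right)} - c = 4 \left(-47\right)^{2} - -20292 = 4 \cdot 2209 + 20292 = 8836 + 20292 = 29128$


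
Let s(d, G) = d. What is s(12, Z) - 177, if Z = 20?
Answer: -165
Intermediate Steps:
s(12, Z) - 177 = 12 - 177 = -165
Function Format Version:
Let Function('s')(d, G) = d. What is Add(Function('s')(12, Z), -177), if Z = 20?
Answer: -165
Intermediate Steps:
Add(Function('s')(12, Z), -177) = Add(12, -177) = -165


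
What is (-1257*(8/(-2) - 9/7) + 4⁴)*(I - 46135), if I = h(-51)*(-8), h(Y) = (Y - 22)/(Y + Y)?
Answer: -113660802277/357 ≈ -3.1838e+8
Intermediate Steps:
h(Y) = (-22 + Y)/(2*Y) (h(Y) = (-22 + Y)/((2*Y)) = (-22 + Y)*(1/(2*Y)) = (-22 + Y)/(2*Y))
I = -292/51 (I = ((½)*(-22 - 51)/(-51))*(-8) = ((½)*(-1/51)*(-73))*(-8) = (73/102)*(-8) = -292/51 ≈ -5.7255)
(-1257*(8/(-2) - 9/7) + 4⁴)*(I - 46135) = (-1257*(8/(-2) - 9/7) + 4⁴)*(-292/51 - 46135) = (-1257*(8*(-½) - 9*⅐) + 256)*(-2353177/51) = (-1257*(-4 - 9/7) + 256)*(-2353177/51) = (-1257*(-37/7) + 256)*(-2353177/51) = (46509/7 + 256)*(-2353177/51) = (48301/7)*(-2353177/51) = -113660802277/357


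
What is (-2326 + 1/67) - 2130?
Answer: -298551/67 ≈ -4456.0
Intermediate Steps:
(-2326 + 1/67) - 2130 = -155841/67 - 2130 = -298551/67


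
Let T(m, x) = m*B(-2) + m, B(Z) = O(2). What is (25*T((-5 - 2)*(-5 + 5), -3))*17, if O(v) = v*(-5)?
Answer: 0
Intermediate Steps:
O(v) = -5*v
B(Z) = -10 (B(Z) = -5*2 = -10)
T(m, x) = -9*m (T(m, x) = m*(-10) + m = -10*m + m = -9*m)
(25*T((-5 - 2)*(-5 + 5), -3))*17 = (25*(-9*(-5 - 2)*(-5 + 5)))*17 = (25*(-(-63)*0))*17 = (25*(-9*0))*17 = (25*0)*17 = 0*17 = 0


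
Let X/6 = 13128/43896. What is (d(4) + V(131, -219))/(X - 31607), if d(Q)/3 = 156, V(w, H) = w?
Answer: -1095571/57805921 ≈ -0.018953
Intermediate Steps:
d(Q) = 468 (d(Q) = 3*156 = 468)
X = 3282/1829 (X = 6*(13128/43896) = 6*(13128*(1/43896)) = 6*(547/1829) = 3282/1829 ≈ 1.7944)
(d(4) + V(131, -219))/(X - 31607) = (468 + 131)/(3282/1829 - 31607) = 599/(-57805921/1829) = 599*(-1829/57805921) = -1095571/57805921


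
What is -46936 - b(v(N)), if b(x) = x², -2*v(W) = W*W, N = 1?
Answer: -187745/4 ≈ -46936.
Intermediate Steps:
v(W) = -W²/2 (v(W) = -W*W/2 = -W²/2)
-46936 - b(v(N)) = -46936 - (-½*1²)² = -46936 - (-½*1)² = -46936 - (-½)² = -46936 - 1*¼ = -46936 - ¼ = -187745/4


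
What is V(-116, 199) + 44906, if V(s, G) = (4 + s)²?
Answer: 57450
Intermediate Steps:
V(-116, 199) + 44906 = (4 - 116)² + 44906 = (-112)² + 44906 = 12544 + 44906 = 57450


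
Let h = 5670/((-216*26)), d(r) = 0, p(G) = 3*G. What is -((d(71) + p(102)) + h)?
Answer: -31719/104 ≈ -304.99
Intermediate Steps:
h = -105/104 (h = 5670/(-5616) = 5670*(-1/5616) = -105/104 ≈ -1.0096)
-((d(71) + p(102)) + h) = -((0 + 3*102) - 105/104) = -((0 + 306) - 105/104) = -(306 - 105/104) = -1*31719/104 = -31719/104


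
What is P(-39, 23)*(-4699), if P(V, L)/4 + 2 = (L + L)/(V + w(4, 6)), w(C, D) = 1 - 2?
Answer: 296037/5 ≈ 59207.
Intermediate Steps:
w(C, D) = -1
P(V, L) = -8 + 8*L/(-1 + V) (P(V, L) = -8 + 4*((L + L)/(V - 1)) = -8 + 4*((2*L)/(-1 + V)) = -8 + 4*(2*L/(-1 + V)) = -8 + 8*L/(-1 + V))
P(-39, 23)*(-4699) = (8*(1 + 23 - 1*(-39))/(-1 - 39))*(-4699) = (8*(1 + 23 + 39)/(-40))*(-4699) = (8*(-1/40)*63)*(-4699) = -63/5*(-4699) = 296037/5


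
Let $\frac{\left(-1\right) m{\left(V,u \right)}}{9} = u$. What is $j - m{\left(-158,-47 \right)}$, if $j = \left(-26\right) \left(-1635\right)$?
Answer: $42087$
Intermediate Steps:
$m{\left(V,u \right)} = - 9 u$
$j = 42510$
$j - m{\left(-158,-47 \right)} = 42510 - \left(-9\right) \left(-47\right) = 42510 - 423 = 42087$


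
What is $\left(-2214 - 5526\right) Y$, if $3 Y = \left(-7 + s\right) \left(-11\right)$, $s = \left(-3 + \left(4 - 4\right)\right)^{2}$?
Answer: $56760$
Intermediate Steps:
$s = 9$ ($s = \left(-3 + 0\right)^{2} = \left(-3\right)^{2} = 9$)
$Y = - \frac{22}{3}$ ($Y = \frac{\left(-7 + 9\right) \left(-11\right)}{3} = \frac{2 \left(-11\right)}{3} = \frac{1}{3} \left(-22\right) = - \frac{22}{3} \approx -7.3333$)
$\left(-2214 - 5526\right) Y = \left(-2214 - 5526\right) \left(- \frac{22}{3}\right) = \left(-7740\right) \left(- \frac{22}{3}\right) = 56760$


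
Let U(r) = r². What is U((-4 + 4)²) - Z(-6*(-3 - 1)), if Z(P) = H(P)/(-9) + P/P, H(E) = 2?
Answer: -7/9 ≈ -0.77778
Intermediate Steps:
Z(P) = 7/9 (Z(P) = 2/(-9) + P/P = 2*(-⅑) + 1 = -2/9 + 1 = 7/9)
U((-4 + 4)²) - Z(-6*(-3 - 1)) = ((-4 + 4)²)² - 1*7/9 = (0²)² - 7/9 = 0² - 7/9 = 0 - 7/9 = -7/9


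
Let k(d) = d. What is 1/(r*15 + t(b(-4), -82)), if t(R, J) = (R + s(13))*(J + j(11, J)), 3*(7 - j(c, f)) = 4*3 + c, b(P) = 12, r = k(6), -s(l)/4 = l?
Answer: 3/10190 ≈ 0.00029441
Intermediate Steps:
s(l) = -4*l
r = 6
j(c, f) = 3 - c/3 (j(c, f) = 7 - (4*3 + c)/3 = 7 - (12 + c)/3 = 7 + (-4 - c/3) = 3 - c/3)
t(R, J) = (-52 + R)*(-⅔ + J) (t(R, J) = (R - 4*13)*(J + (3 - ⅓*11)) = (R - 52)*(J + (3 - 11/3)) = (-52 + R)*(J - ⅔) = (-52 + R)*(-⅔ + J))
1/(r*15 + t(b(-4), -82)) = 1/(6*15 + (104/3 - 52*(-82) - ⅔*12 - 82*12)) = 1/(90 + (104/3 + 4264 - 8 - 984)) = 1/(90 + 9920/3) = 1/(10190/3) = 3/10190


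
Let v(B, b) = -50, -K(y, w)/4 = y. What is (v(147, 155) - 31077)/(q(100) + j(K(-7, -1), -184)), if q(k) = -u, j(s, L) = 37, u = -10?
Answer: -31127/47 ≈ -662.28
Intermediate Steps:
K(y, w) = -4*y
q(k) = 10 (q(k) = -1*(-10) = 10)
(v(147, 155) - 31077)/(q(100) + j(K(-7, -1), -184)) = (-50 - 31077)/(10 + 37) = -31127/47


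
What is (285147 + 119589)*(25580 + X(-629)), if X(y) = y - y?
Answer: 10353146880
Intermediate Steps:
X(y) = 0
(285147 + 119589)*(25580 + X(-629)) = (285147 + 119589)*(25580 + 0) = 404736*25580 = 10353146880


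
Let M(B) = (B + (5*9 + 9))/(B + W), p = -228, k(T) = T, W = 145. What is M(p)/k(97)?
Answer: 174/8051 ≈ 0.021612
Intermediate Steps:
M(B) = (54 + B)/(145 + B) (M(B) = (B + (5*9 + 9))/(B + 145) = (B + (45 + 9))/(145 + B) = (B + 54)/(145 + B) = (54 + B)/(145 + B))
M(p)/k(97) = ((54 - 228)/(145 - 228))/97 = (-174/(-83))*(1/97) = -1/83*(-174)*(1/97) = (174/83)*(1/97) = 174/8051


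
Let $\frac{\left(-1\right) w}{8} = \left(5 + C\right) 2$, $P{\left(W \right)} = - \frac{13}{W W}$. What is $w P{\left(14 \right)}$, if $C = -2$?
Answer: $\frac{156}{49} \approx 3.1837$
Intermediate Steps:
$P{\left(W \right)} = - \frac{13}{W^{2}}$
$w = -48$ ($w = - 8 \left(5 - 2\right) 2 = - 8 \cdot 3 \cdot 2 = \left(-8\right) 6 = -48$)
$w P{\left(14 \right)} = - 48 \left(- \frac{13}{196}\right) = - 48 \left(\left(-13\right) \frac{1}{196}\right) = \left(-48\right) \left(- \frac{13}{196}\right) = \frac{156}{49}$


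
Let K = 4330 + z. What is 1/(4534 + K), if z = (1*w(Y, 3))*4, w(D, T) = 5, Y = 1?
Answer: 1/8884 ≈ 0.00011256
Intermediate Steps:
z = 20 (z = (1*5)*4 = 5*4 = 20)
K = 4350 (K = 4330 + 20 = 4350)
1/(4534 + K) = 1/(4534 + 4350) = 1/8884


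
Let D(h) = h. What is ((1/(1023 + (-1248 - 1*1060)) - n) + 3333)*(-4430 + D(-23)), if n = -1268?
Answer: -26327400652/1285 ≈ -2.0488e+7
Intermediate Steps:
((1/(1023 + (-1248 - 1*1060)) - n) + 3333)*(-4430 + D(-23)) = ((1/(1023 + (-1248 - 1*1060)) - 1*(-1268)) + 3333)*(-4430 - 23) = ((1/(1023 + (-1248 - 1060)) + 1268) + 3333)*(-4453) = ((1/(1023 - 2308) + 1268) + 3333)*(-4453) = ((1/(-1285) + 1268) + 3333)*(-4453) = ((-1/1285 + 1268) + 3333)*(-4453) = (1629379/1285 + 3333)*(-4453) = (5912284/1285)*(-4453) = -26327400652/1285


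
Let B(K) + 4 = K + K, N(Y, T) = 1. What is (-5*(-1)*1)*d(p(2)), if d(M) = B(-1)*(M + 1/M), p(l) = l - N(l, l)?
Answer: -60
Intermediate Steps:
B(K) = -4 + 2*K (B(K) = -4 + (K + K) = -4 + 2*K)
p(l) = -1 + l (p(l) = l - 1*1 = l - 1 = -1 + l)
d(M) = -6*M - 6/M (d(M) = (-4 + 2*(-1))*(M + 1/M) = (-4 - 2)*(M + 1/M) = -6*(M + 1/M) = -6*M - 6/M)
(-5*(-1)*1)*d(p(2)) = (-5*(-1)*1)*(-6*(-1 + 2) - 6/(-1 + 2)) = (5*1)*(-6*1 - 6/1) = 5*(-6 - 6*1) = 5*(-6 - 6) = 5*(-12) = -60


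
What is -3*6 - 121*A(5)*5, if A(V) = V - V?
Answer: -18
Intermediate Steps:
A(V) = 0
-3*6 - 121*A(5)*5 = -3*6 - 121*0*5 = -18 - 0 = -18 - 121*0 = -18 + 0 = -18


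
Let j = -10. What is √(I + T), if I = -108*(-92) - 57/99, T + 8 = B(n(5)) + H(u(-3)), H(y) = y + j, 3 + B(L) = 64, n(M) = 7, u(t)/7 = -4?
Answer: 2*√2709003/33 ≈ 99.752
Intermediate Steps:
u(t) = -28 (u(t) = 7*(-4) = -28)
B(L) = 61 (B(L) = -3 + 64 = 61)
H(y) = -10 + y (H(y) = y - 10 = -10 + y)
T = 15 (T = -8 + (61 + (-10 - 28)) = -8 + (61 - 38) = -8 + 23 = 15)
I = 327869/33 (I = 9936 - 57*1/99 = 9936 - 19/33 = 327869/33 ≈ 9935.4)
√(I + T) = √(327869/33 + 15) = √(328364/33) = 2*√2709003/33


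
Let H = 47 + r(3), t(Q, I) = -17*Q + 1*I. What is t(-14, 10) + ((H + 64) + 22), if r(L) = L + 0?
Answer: 384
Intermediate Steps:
r(L) = L
t(Q, I) = I - 17*Q (t(Q, I) = -17*Q + I = I - 17*Q)
H = 50 (H = 47 + 3 = 50)
t(-14, 10) + ((H + 64) + 22) = (10 - 17*(-14)) + ((50 + 64) + 22) = (10 + 238) + (114 + 22) = 248 + 136 = 384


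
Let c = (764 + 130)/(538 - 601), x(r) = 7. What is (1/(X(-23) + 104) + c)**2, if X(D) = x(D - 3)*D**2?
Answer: 143001204025/710169201 ≈ 201.36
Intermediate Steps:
X(D) = 7*D**2
c = -298/21 (c = 894/(-63) = 894*(-1/63) = -298/21 ≈ -14.190)
(1/(X(-23) + 104) + c)**2 = (1/(7*(-23)**2 + 104) - 298/21)**2 = (1/(7*529 + 104) - 298/21)**2 = (1/(3703 + 104) - 298/21)**2 = (1/3807 - 298/21)**2 = (-378155/26649)**2 = 143001204025/710169201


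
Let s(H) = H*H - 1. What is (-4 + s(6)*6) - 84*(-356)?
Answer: 30110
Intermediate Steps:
s(H) = -1 + H**2 (s(H) = H**2 - 1 = -1 + H**2)
(-4 + s(6)*6) - 84*(-356) = (-4 + (-1 + 6**2)*6) - 84*(-356) = (-4 + (-1 + 36)*6) + 29904 = (-4 + 35*6) + 29904 = (-4 + 210) + 29904 = 206 + 29904 = 30110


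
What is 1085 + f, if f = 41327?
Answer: 42412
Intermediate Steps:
1085 + f = 1085 + 41327 = 42412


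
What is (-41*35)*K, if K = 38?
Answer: -54530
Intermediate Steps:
(-41*35)*K = -41*35*38 = -1435*38 = -54530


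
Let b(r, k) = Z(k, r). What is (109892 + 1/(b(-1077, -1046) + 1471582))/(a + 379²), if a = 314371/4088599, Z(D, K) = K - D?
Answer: 661174223329197307/864228310069024830 ≈ 0.76505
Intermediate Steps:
a = 314371/4088599 (a = 314371*(1/4088599) = 314371/4088599 ≈ 0.076890)
b(r, k) = r - k
(109892 + 1/(b(-1077, -1046) + 1471582))/(a + 379²) = (109892 + 1/((-1077 - 1*(-1046)) + 1471582))/(314371/4088599 + 379²) = (109892 + 1/((-1077 + 1046) + 1471582))/(314371/4088599 + 143641) = (109892 + 1/(-31 + 1471582))/(587290763330/4088599) = (109892 + 1/1471551)*(4088599/587290763330) = (161711682493/1471551)*(4088599/587290763330) = 661174223329197307/864228310069024830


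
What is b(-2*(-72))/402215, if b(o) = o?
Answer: 144/402215 ≈ 0.00035802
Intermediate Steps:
b(-2*(-72))/402215 = -2*(-72)/402215 = 144*(1/402215) = 144/402215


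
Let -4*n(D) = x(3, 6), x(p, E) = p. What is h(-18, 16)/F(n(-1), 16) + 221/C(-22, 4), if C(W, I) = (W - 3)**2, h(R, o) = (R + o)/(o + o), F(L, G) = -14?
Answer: 50129/140000 ≈ 0.35806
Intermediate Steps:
n(D) = -3/4 (n(D) = -1/4*3 = -3/4)
h(R, o) = (R + o)/(2*o) (h(R, o) = (R + o)/((2*o)) = (R + o)*(1/(2*o)) = (R + o)/(2*o))
C(W, I) = (-3 + W)**2
h(-18, 16)/F(n(-1), 16) + 221/C(-22, 4) = ((1/2)*(-18 + 16)/16)/(-14) + 221/((-3 - 22)**2) = ((1/2)*(1/16)*(-2))*(-1/14) + 221/((-25)**2) = -1/16*(-1/14) + 221/625 = 1/224 + 221*(1/625) = 1/224 + 221/625 = 50129/140000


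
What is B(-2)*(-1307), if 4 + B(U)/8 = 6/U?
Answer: 73192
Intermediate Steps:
B(U) = -32 + 48/U (B(U) = -32 + 8*(6/U) = -32 + 48/U)
B(-2)*(-1307) = (-32 + 48/(-2))*(-1307) = (-32 + 48*(-½))*(-1307) = (-32 - 24)*(-1307) = -56*(-1307) = 73192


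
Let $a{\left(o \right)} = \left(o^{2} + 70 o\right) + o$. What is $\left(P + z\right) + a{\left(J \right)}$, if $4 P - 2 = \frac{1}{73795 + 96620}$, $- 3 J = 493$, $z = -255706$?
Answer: $- \frac{18205451281}{75740} \approx -2.4037 \cdot 10^{5}$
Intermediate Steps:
$J = - \frac{493}{3}$ ($J = \left(- \frac{1}{3}\right) 493 = - \frac{493}{3} \approx -164.33$)
$P = \frac{340831}{681660}$ ($P = \frac{1}{2} + \frac{1}{4 \left(73795 + 96620\right)} = \frac{1}{2} + \frac{1}{4 \cdot 170415} = \frac{1}{2} + \frac{1}{4} \cdot \frac{1}{170415} = \frac{1}{2} + \frac{1}{681660} = \frac{340831}{681660} \approx 0.5$)
$a{\left(o \right)} = o^{2} + 71 o$
$\left(P + z\right) + a{\left(J \right)} = \left(\frac{340831}{681660} - 255706\right) - \frac{493 \left(71 - \frac{493}{3}\right)}{3} = - \frac{174304211129}{681660} - - \frac{138040}{9} = - \frac{174304211129}{681660} + \frac{138040}{9} = - \frac{18205451281}{75740}$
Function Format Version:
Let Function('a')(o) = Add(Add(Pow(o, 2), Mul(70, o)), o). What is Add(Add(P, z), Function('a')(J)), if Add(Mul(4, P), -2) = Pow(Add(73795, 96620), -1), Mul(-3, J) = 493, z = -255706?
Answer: Rational(-18205451281, 75740) ≈ -2.4037e+5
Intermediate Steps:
J = Rational(-493, 3) (J = Mul(Rational(-1, 3), 493) = Rational(-493, 3) ≈ -164.33)
P = Rational(340831, 681660) (P = Add(Rational(1, 2), Mul(Rational(1, 4), Pow(Add(73795, 96620), -1))) = Add(Rational(1, 2), Mul(Rational(1, 4), Pow(170415, -1))) = Add(Rational(1, 2), Mul(Rational(1, 4), Rational(1, 170415))) = Add(Rational(1, 2), Rational(1, 681660)) = Rational(340831, 681660) ≈ 0.50000)
Function('a')(o) = Add(Pow(o, 2), Mul(71, o))
Add(Add(P, z), Function('a')(J)) = Add(Add(Rational(340831, 681660), -255706), Mul(Rational(-493, 3), Add(71, Rational(-493, 3)))) = Add(Rational(-174304211129, 681660), Mul(Rational(-493, 3), Rational(-280, 3))) = Add(Rational(-174304211129, 681660), Rational(138040, 9)) = Rational(-18205451281, 75740)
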